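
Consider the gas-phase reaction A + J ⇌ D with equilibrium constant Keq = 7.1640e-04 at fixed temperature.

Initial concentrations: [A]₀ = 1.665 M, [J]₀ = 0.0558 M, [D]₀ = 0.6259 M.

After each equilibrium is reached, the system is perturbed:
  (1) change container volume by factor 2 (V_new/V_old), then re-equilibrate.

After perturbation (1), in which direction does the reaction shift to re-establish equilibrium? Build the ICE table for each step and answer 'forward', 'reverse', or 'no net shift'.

Direction: reverse

Q₀ = 6.737 vs Keq = 7.1640e-04 ⇒ Q>K, reverse
Step 1:
                    A           J           D
  init          1.665      0.0558      0.6259
  Δ            0.6248      0.6248     -0.6248
  eq             2.29      0.6806    0.001116
  solve Keq expr → x = -0.6248; check Q = 7.1640e-04
Then change container volume by factor 2 (V_new/V_old).
Step 2:
                    A           J           D
  init          1.145      0.3403  5.5821e-04
  Δ        2.7881e-04  2.7881e-04 -2.7881e-04
  eq            1.145      0.3406  2.7940e-04
  solve Keq expr → x = -2.7881e-04; check Q = 7.1640e-04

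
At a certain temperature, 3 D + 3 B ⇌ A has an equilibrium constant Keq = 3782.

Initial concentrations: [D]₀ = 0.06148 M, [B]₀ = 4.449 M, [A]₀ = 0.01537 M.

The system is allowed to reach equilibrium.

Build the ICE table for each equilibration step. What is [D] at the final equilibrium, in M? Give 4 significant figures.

Q₀ = 0.7511 vs Keq = 3782 ⇒ Q<K, forward
Step 1:
                   D          B          A
  Initial    0.06148      4.449    0.01537
  Change    -0.05673   -0.05673    0.01891
  Equil     0.004747      4.392    0.03428
  solve Keq expr → x = 0.01891; check Q = 3782

[D]_eq = 0.004747 M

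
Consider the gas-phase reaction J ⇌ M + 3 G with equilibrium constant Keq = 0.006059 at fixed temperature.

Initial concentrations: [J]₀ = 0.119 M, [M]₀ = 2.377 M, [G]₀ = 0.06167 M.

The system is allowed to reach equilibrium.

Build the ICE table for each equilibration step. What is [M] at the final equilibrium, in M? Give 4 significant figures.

Q₀ = 0.004685 vs Keq = 0.006059 ⇒ Q<K, forward
Step 1:
                  J         M         G
  Initial     0.119     2.377   0.06167
  Change  -0.001726  0.001726  0.005178
  Equil      0.1173     2.379   0.06685
  solve Keq expr → x = 0.001726; check Q = 0.006059

[M]_eq = 2.379 M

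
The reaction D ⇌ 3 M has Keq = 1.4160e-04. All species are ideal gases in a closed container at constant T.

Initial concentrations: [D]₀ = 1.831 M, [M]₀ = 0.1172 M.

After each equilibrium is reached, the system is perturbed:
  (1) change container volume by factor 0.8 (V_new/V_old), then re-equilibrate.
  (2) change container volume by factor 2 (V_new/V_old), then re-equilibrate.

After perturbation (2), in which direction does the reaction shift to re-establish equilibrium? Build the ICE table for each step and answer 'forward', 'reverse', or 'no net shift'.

Q₀ = 8.7921e-04 vs Keq = 1.4160e-04 ⇒ Q>K, reverse
Step 1:
                   D          M
  init         1.831     0.1172
  Δ          0.01774   -0.05323
  eq           1.849    0.06397
  solve Keq expr → x = -0.01774; check Q = 1.4160e-04
Then change container volume by factor 0.8 (V_new/V_old).
Step 2:
                   D          M
  init         2.311    0.07996
  Δ         0.003672   -0.01102
  eq           2.315    0.06895
  solve Keq expr → x = -0.003672; check Q = 1.4160e-04
Then change container volume by factor 2 (V_new/V_old).
Step 3:
                   D          M
  init         1.157    0.03447
  Δ        -0.006715    0.02014
  eq           1.151    0.05462
  solve Keq expr → x = 0.006715; check Q = 1.4160e-04

Direction: forward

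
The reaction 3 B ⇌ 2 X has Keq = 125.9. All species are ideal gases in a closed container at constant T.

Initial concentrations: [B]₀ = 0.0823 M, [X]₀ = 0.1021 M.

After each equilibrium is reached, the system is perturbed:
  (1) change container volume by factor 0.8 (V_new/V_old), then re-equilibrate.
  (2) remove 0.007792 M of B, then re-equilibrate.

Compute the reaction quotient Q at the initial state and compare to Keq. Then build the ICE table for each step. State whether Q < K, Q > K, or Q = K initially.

Q₀ = 18.7; Q < K (proceeds forward)

Q₀ = 18.7 vs Keq = 125.9 ⇒ Q<K, forward
Step 1:
                   B          X
  I           0.0823     0.1021
  C         -0.03271    0.02181
  E          0.04959     0.1239
  solve Keq expr → x = 0.0109; check Q = 125.9
Then change container volume by factor 0.8 (V_new/V_old).
Step 2:
                   B          X
  I          0.06199     0.1549
  C        -0.003815   0.002543
  E          0.05817     0.1574
  solve Keq expr → x = 0.001272; check Q = 125.9
Then remove 0.007792 M of B.
Step 3:
                   B          X
  I          0.05038     0.1574
  C         0.006688  -0.004459
  E          0.05707      0.153
  solve Keq expr → x = -0.002229; check Q = 125.9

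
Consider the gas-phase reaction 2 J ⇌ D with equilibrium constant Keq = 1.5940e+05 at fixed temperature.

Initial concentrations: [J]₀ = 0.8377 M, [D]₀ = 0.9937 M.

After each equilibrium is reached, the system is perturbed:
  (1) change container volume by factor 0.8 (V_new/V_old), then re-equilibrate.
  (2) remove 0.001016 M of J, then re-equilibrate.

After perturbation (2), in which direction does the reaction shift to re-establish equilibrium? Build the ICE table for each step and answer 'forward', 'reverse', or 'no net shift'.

Direction: reverse

Q₀ = 1.416 vs Keq = 1.5940e+05 ⇒ Q<K, forward
Step 1:
                   J          D
  Initial     0.8377     0.9937
  Change     -0.8347     0.4174
  Equil     0.002975      1.411
  solve Keq expr → x = 0.4174; check Q = 1.5940e+05
Then change container volume by factor 0.8 (V_new/V_old).
Step 2:
                   J          D
  Initial   0.003719      1.764
  Change  -3.9245e-04 1.9623e-04
  Equil     0.003327      1.764
  solve Keq expr → x = 1.9623e-04; check Q = 1.5940e+05
Then remove 0.001016 M of J.
Step 3:
                   J          D
  Initial   0.002311      1.764
  Change    0.001016 -5.0776e-04
  Equil     0.003326      1.764
  solve Keq expr → x = -5.0776e-04; check Q = 1.5940e+05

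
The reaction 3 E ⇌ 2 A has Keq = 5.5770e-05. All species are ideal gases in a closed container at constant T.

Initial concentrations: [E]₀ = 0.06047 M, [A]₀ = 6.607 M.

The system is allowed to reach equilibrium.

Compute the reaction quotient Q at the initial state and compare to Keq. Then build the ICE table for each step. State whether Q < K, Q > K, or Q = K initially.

Q₀ = 1.9742e+05; Q > K (proceeds reverse)

Q₀ = 1.9742e+05 vs Keq = 5.5770e-05 ⇒ Q>K, reverse
Step 1:
                  E         A
  I         0.06047     6.607
  C           9.575    -6.384
  E           9.636    0.2234
  solve Keq expr → x = -3.192; check Q = 5.5770e-05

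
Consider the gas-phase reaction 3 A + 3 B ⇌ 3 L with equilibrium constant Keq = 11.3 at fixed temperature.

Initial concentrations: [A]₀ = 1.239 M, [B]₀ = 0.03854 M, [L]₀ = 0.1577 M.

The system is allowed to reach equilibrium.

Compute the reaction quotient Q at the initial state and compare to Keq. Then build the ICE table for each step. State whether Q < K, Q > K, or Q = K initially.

Q₀ = 36.02; Q > K (proceeds reverse)

Q₀ = 36.02 vs Keq = 11.3 ⇒ Q>K, reverse
Step 1:
                  A         B         L
  I           1.239   0.03854    0.1577
  C         0.01297   0.01297  -0.01297
  E           1.252   0.05151    0.1447
  solve Keq expr → x = -0.004325; check Q = 11.3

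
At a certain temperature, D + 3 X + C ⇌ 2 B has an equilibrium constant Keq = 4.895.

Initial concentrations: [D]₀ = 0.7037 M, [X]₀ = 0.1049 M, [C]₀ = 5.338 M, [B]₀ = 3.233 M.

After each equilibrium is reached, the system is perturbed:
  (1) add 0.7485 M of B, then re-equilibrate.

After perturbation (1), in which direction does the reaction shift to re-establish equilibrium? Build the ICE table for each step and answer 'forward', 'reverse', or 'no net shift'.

Q₀ = 2411 vs Keq = 4.895 ⇒ Q>K, reverse
Step 1:
                  D         X         C         B
  init       0.7037    0.1049     5.338     3.233
  Δ          0.1957    0.5871    0.1957   -0.3914
  eq         0.8994     0.692     5.534     2.842
  solve Keq expr → x = -0.1957; check Q = 4.895
Then add 0.7485 M of B.
Step 2:
                  D         X         C         B
  init       0.8994     0.692     5.534      3.59
  Δ         0.03209   0.09626   0.03209  -0.06418
  eq         0.9315    0.7883     5.566     3.526
  solve Keq expr → x = -0.03209; check Q = 4.895

Direction: reverse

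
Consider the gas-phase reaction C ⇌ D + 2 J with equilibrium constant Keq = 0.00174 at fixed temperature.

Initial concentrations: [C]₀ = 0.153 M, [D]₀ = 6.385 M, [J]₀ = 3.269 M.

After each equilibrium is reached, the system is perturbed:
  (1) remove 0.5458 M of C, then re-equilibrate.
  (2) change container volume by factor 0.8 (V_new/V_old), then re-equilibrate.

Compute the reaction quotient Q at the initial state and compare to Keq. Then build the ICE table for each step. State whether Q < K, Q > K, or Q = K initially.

Q₀ = 446 vs Keq = 0.00174 ⇒ Q>K, reverse
Step 1:
                    C           D           J
  init          0.153       6.385       3.269
  Δ             1.622      -1.622      -3.244
  eq            1.775       4.763     0.02546
  solve Keq expr → x = -1.622; check Q = 0.00174
Then remove 0.5458 M of C.
Step 2:
                    C           D           J
  init          1.229       4.763     0.02546
  Δ          0.002125   -0.002125   -0.004251
  eq            1.231       4.761     0.02121
  solve Keq expr → x = -0.002125; check Q = 0.00174
Then change container volume by factor 0.8 (V_new/V_old).
Step 3:
                    C           D           J
  init          1.539       5.951     0.02651
  Δ           0.00264    -0.00264    -0.00528
  eq            1.542       5.949     0.02123
  solve Keq expr → x = -0.00264; check Q = 0.00174

Q₀ = 446; Q > K (proceeds reverse)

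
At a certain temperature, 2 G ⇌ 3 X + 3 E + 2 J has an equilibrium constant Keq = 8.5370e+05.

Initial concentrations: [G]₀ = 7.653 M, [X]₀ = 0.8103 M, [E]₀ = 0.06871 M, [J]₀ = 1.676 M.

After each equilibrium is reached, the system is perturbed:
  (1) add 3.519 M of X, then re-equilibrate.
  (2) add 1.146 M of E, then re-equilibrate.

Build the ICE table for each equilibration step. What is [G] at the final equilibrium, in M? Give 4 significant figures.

[G]_eq = 3.733 M

Q₀ = 8.2772e-06 vs Keq = 8.5370e+05 ⇒ Q<K, forward
Step 1:
                  G         X         E         J
  init        7.653    0.8103   0.06871     1.676
  Δ           -4.72      7.08      7.08      4.72
  eq          2.933     7.891     7.149     6.396
  solve Keq expr → x = 2.36; check Q = 8.5370e+05
Then add 3.519 M of X.
Step 2:
                  G         X         E         J
  init        2.933     11.41     7.149     6.396
  Δ           0.545   -0.8175   -0.8175    -0.545
  eq          3.478     10.59     6.331     5.851
  solve Keq expr → x = -0.2725; check Q = 8.5370e+05
Then add 1.146 M of E.
Step 3:
                  G         X         E         J
  init        3.478     10.59     7.477     5.851
  Δ          0.2553   -0.3829   -0.3829   -0.2553
  eq          3.733     10.21     7.094     5.596
  solve Keq expr → x = -0.1276; check Q = 8.5370e+05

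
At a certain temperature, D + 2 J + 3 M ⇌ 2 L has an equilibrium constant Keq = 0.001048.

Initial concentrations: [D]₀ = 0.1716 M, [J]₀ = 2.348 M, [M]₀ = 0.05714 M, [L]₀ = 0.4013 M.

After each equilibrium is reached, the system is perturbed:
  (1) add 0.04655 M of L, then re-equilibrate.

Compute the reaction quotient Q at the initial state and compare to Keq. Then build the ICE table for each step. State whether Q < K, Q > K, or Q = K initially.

Q₀ = 912.4 vs Keq = 0.001048 ⇒ Q>K, reverse
Step 1:
                  D         J         M         L
  I          0.1716     2.348   0.05714    0.4013
  C          0.1877    0.3755    0.5632   -0.3755
  E          0.3593     2.723    0.6204   0.02582
  solve Keq expr → x = -0.1877; check Q = 0.001048
Then add 0.04655 M of L.
Step 2:
                  D         J         M         L
  I          0.3593     2.723    0.6204   0.07237
  C         0.02064   0.04128   0.06192  -0.04128
  E            0.38     2.765    0.6823   0.03109
  solve Keq expr → x = -0.02064; check Q = 0.001048

Q₀ = 912.4; Q > K (proceeds reverse)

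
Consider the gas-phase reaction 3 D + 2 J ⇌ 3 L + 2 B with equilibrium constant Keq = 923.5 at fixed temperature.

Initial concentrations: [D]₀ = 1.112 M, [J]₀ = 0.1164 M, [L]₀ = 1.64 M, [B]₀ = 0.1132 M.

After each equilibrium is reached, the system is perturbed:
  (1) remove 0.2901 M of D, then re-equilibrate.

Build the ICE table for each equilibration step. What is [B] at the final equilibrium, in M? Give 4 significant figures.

[B]_eq = 0.2021 M

Q₀ = 3.034 vs Keq = 923.5 ⇒ Q<K, forward
Step 1:
                  D         J         L         B
  Initial     1.112    0.1164      1.64    0.1132
  Change    -0.1482  -0.09877    0.1482   0.09877
  Equil      0.9638   0.01763     1.788     0.212
  solve Keq expr → x = 0.04939; check Q = 923.5
Then remove 0.2901 M of D.
Step 2:
                  D         J         L         B
  Initial    0.6737   0.01763     1.788     0.212
  Change     0.0148  0.009864   -0.0148 -0.009864
  Equil      0.6885   0.02749     1.773    0.2021
  solve Keq expr → x = -0.004932; check Q = 923.5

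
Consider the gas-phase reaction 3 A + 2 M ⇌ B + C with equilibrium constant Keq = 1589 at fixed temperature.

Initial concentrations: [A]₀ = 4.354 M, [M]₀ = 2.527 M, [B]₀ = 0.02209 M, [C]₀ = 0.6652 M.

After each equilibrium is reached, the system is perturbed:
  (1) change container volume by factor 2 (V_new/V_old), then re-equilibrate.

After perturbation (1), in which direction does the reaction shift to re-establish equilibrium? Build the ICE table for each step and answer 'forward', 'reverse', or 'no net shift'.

Direction: reverse

Q₀ = 2.7879e-05 vs Keq = 1589 ⇒ Q<K, forward
Step 1:
                    A           M           B           C
  init          4.354       2.527     0.02209      0.6652
  Δ            -3.685      -2.456       1.228       1.228
  eq           0.6693      0.0705        1.25       1.893
  solve Keq expr → x = 1.228; check Q = 1589
Then change container volume by factor 2 (V_new/V_old).
Step 2:
                    A           M           B           C
  init         0.3346     0.03525      0.6252      0.9467
  Δ           0.06054     0.04036    -0.02018    -0.02018
  eq           0.3952     0.07561       0.605      0.9265
  solve Keq expr → x = -0.02018; check Q = 1589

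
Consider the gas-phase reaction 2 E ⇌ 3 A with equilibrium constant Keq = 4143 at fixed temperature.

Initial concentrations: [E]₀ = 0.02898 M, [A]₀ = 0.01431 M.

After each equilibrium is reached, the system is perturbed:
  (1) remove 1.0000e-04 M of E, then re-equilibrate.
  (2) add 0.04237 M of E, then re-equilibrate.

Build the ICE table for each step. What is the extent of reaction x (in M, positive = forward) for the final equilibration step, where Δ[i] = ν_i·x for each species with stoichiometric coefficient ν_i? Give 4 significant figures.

x = 0.02097 M

Q₀ = 0.003489 vs Keq = 4143 ⇒ Q<K, forward
Step 1:
                   E          A
  Initial    0.02898    0.01431
  Change    -0.02877    0.04315
  Equil   2.1398e-04    0.05746
  solve Keq expr → x = 0.01438; check Q = 4143
Then remove 1.0000e-04 M of E.
Step 2:
                   E          A
  Initial 1.1398e-04    0.05746
  Change  9.9170e-05 -1.4875e-04
  Equil   2.1315e-04    0.05731
  solve Keq expr → x = -4.9585e-05; check Q = 4143
Then add 0.04237 M of E.
Step 3:
                   E          A
  Initial    0.04258    0.05731
  Change    -0.04194     0.0629
  Equil   6.4755e-04     0.1202
  solve Keq expr → x = 0.02097; check Q = 4143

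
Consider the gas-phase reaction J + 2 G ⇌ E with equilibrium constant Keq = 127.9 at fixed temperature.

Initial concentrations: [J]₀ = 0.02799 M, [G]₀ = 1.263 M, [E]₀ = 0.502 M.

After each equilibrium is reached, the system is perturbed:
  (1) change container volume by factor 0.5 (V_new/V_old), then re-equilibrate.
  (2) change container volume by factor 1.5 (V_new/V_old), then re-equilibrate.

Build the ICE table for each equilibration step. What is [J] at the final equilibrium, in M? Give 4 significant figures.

Q₀ = 11.24 vs Keq = 127.9 ⇒ Q<K, forward
Step 1:
                    J           G           E
  I           0.02799       1.263       0.502
  C          -0.02519    -0.05037     0.02519
  E          0.002803       1.213      0.5272
  solve Keq expr → x = 0.02519; check Q = 127.9
Then change container volume by factor 0.5 (V_new/V_old).
Step 2:
                    J           G           E
  I          0.005606       2.425       1.054
  C         -0.004189   -0.008379    0.004189
  E          0.001417       2.417       1.059
  solve Keq expr → x = 0.004189; check Q = 127.9
Then change container volume by factor 1.5 (V_new/V_old).
Step 3:
                    J           G           E
  I        9.4460e-04       1.611      0.7057
  C          0.001171    0.002342   -0.001171
  E          0.002116       1.614      0.7045
  solve Keq expr → x = -0.001171; check Q = 127.9

[J]_eq = 0.002116 M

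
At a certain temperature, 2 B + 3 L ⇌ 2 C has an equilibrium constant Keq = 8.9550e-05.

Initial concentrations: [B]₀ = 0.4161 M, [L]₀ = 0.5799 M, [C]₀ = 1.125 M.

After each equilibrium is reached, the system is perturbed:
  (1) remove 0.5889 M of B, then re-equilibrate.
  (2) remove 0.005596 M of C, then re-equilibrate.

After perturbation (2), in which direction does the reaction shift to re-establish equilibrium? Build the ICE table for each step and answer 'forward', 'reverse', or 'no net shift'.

Direction: forward

Q₀ = 37.48 vs Keq = 8.9550e-05 ⇒ Q>K, reverse
Step 1:
                    B           L           C
  Initial      0.4161      0.5799       1.125
  Change        1.079       1.618      -1.079
  Equil         1.495       2.198     0.04611
  solve Keq expr → x = -0.5394; check Q = 8.9550e-05
Then remove 0.5889 M of B.
Step 2:
                    B           L           C
  Initial      0.9061       2.198     0.04611
  Change      0.01713      0.0257    -0.01713
  Equil        0.9232       2.224     0.02898
  solve Keq expr → x = -0.008567; check Q = 8.9550e-05
Then remove 0.005596 M of C.
Step 3:
                    B           L           C
  Initial      0.9232       2.224     0.02338
  Change    -0.005277   -0.007915    0.005277
  Equil        0.9179       2.216     0.02866
  solve Keq expr → x = 0.002638; check Q = 8.9550e-05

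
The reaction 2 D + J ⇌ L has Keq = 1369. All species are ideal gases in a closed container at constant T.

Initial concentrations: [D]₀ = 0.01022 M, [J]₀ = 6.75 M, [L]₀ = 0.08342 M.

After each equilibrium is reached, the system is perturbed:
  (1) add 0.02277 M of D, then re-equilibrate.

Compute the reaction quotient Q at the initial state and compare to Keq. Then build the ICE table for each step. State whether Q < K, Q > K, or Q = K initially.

Q₀ = 118.3; Q < K (proceeds forward)

Q₀ = 118.3 vs Keq = 1369 ⇒ Q<K, forward
Step 1:
                    D           J           L
  init        0.01022        6.75     0.08342
  Δ         -0.007151   -0.003575    0.003575
  eq         0.003069       6.746       0.087
  solve Keq expr → x = 0.003575; check Q = 1369
Then add 0.02277 M of D.
Step 2:
                    D           J           L
  init        0.02584       6.746       0.087
  Δ          -0.02257    -0.01129     0.01129
  eq         0.003265       6.735     0.09828
  solve Keq expr → x = 0.01129; check Q = 1369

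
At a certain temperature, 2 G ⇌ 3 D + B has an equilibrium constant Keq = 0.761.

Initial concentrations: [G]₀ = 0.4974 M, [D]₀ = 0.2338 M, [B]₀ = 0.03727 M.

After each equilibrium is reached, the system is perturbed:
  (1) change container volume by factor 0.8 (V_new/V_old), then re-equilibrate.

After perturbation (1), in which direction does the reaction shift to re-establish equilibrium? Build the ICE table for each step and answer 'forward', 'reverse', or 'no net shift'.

Q₀ = 0.001925 vs Keq = 0.761 ⇒ Q<K, forward
Step 1:
                  G         D         B
  Initial    0.4974    0.2338   0.03727
  Change    -0.2629    0.3944    0.1315
  Equil      0.2345    0.6282    0.1687
  solve Keq expr → x = 0.1315; check Q = 0.761
Then change container volume by factor 0.8 (V_new/V_old).
Step 2:
                  G         D         B
  Initial    0.2931    0.7853    0.2109
  Change    0.03004  -0.04506  -0.01502
  Equil      0.3231    0.7402    0.1959
  solve Keq expr → x = -0.01502; check Q = 0.761

Direction: reverse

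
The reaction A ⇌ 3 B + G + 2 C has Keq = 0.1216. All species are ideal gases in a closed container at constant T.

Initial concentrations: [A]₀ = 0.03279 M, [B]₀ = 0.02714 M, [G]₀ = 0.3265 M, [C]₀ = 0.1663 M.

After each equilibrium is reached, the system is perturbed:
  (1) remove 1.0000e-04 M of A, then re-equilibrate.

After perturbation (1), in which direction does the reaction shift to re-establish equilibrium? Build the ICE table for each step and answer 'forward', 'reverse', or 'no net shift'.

Q₀ = 5.5050e-06 vs Keq = 0.1216 ⇒ Q<K, forward
Step 1:
                   A          B          G          C
  I          0.03279    0.02714     0.3265     0.1663
  C         -0.03248    0.09745    0.03248    0.06497
  E       3.0540e-04     0.1246      0.359     0.2313
  solve Keq expr → x = 0.03248; check Q = 0.1216
Then remove 1.0000e-04 M of A.
Step 2:
                   A          B          G          C
  I       2.0540e-04     0.1246      0.359     0.2313
  C       9.7267e-05 -2.9180e-04 -9.7267e-05 -1.9453e-04
  E       3.0267e-04     0.1243     0.3589     0.2311
  solve Keq expr → x = -9.7267e-05; check Q = 0.1216

Direction: reverse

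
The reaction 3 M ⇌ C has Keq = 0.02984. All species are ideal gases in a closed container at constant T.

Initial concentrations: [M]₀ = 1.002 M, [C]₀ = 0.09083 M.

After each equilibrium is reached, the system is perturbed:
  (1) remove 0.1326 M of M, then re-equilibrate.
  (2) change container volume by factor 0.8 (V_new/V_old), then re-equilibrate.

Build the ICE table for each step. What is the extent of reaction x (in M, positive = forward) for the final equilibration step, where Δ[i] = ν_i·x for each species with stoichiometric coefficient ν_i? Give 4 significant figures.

Q₀ = 0.09029 vs Keq = 0.02984 ⇒ Q>K, reverse
Step 1:
                    M           C
  Initial       1.002     0.09083
  Change       0.1394    -0.04646
  Equil         1.141     0.04437
  solve Keq expr → x = -0.04646; check Q = 0.02984
Then remove 0.1326 M of M.
Step 2:
                    M           C
  Initial       1.009     0.04437
  Change      0.03214    -0.01071
  Equil         1.041     0.03366
  solve Keq expr → x = -0.01071; check Q = 0.02984
Then change container volume by factor 0.8 (V_new/V_old).
Step 3:
                    M           C
  Initial       1.301     0.04207
  Change     -0.04938     0.01646
  Equil         1.252     0.05853
  solve Keq expr → x = 0.01646; check Q = 0.02984

x = 0.01646 M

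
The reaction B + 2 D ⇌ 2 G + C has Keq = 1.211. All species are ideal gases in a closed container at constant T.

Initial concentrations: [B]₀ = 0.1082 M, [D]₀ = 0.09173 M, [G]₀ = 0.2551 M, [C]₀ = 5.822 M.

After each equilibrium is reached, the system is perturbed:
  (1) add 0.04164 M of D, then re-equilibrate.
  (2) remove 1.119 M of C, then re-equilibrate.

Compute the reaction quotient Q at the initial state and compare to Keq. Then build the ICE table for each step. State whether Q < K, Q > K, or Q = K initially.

Q₀ = 416.1; Q > K (proceeds reverse)

Q₀ = 416.1 vs Keq = 1.211 ⇒ Q>K, reverse
Step 1:
                    B           D           G           C
  Initial      0.1082     0.09173      0.2551       5.822
  Change      0.09761      0.1952     -0.1952    -0.09761
  Equil        0.2058       0.287     0.05988       5.724
  solve Keq expr → x = -0.09761; check Q = 1.211
Then add 0.04164 M of D.
Step 2:
                    B           D           G           C
  Initial      0.2058      0.3286     0.05988       5.724
  Change    -0.003359   -0.006717    0.006717    0.003359
  Equil        0.2025      0.3219     0.06659       5.728
  solve Keq expr → x = 0.003359; check Q = 1.211
Then remove 1.119 M of C.
Step 3:
                    B           D           G           C
  Initial      0.2025      0.3219     0.06659       4.609
  Change    -0.002885   -0.005771    0.005771    0.002885
  Equil        0.1996      0.3161     0.07236       4.612
  solve Keq expr → x = 0.002885; check Q = 1.211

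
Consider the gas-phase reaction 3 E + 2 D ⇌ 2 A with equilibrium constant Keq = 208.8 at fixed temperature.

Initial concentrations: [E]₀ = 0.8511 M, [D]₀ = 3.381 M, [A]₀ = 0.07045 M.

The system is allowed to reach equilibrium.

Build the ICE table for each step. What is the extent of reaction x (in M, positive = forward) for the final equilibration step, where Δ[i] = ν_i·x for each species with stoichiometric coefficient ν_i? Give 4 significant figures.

x = 0.2639 M

Q₀ = 7.0425e-04 vs Keq = 208.8 ⇒ Q<K, forward
Step 1:
                   E          D          A
  I           0.8511      3.381    0.07045
  C          -0.7916    -0.5277     0.5277
  E          0.05949      2.853     0.5982
  solve Keq expr → x = 0.2639; check Q = 208.8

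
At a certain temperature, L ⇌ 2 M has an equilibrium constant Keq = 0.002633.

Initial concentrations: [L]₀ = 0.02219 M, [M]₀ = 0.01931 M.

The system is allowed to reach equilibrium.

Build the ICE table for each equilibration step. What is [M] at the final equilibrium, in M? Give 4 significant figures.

Q₀ = 0.0168 vs Keq = 0.002633 ⇒ Q>K, reverse
Step 1:
                   L          M
  I          0.02219    0.01931
  C         0.005394   -0.01079
  E          0.02758   0.008522
  solve Keq expr → x = -0.005394; check Q = 0.002633

[M]_eq = 0.008522 M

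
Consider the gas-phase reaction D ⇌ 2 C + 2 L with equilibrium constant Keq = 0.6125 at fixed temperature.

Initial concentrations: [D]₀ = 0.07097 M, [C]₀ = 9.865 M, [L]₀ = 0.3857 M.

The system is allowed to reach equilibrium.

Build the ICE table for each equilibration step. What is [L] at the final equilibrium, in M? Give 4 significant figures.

[L]_eq = 0.04057 M

Q₀ = 204 vs Keq = 0.6125 ⇒ Q>K, reverse
Step 1:
                    D           C           L
  Initial     0.07097       9.865      0.3857
  Change       0.1726     -0.3451     -0.3451
  Equil        0.2435        9.52     0.04057
  solve Keq expr → x = -0.1726; check Q = 0.6125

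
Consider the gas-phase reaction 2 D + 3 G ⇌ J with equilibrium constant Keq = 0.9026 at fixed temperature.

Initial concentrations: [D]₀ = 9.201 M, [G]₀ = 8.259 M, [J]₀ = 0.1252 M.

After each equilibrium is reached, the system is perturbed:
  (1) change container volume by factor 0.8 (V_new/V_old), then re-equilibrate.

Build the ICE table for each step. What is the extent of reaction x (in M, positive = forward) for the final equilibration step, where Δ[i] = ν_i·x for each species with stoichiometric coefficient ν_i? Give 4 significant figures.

Q₀ = 2.6251e-06 vs Keq = 0.9026 ⇒ Q<K, forward
Step 1:
                   D          G          J
  I            9.201      8.259     0.1252
  C            -5.13     -7.695      2.565
  E            4.071     0.5644       2.69
  solve Keq expr → x = 2.565; check Q = 0.9026
Then change container volume by factor 0.8 (V_new/V_old).
Step 2:
                   D          G          J
  I            5.089     0.7055      3.363
  C          -0.1138    -0.1706    0.05688
  E            4.975     0.5349      3.419
  solve Keq expr → x = 0.05688; check Q = 0.9026

x = 0.05688 M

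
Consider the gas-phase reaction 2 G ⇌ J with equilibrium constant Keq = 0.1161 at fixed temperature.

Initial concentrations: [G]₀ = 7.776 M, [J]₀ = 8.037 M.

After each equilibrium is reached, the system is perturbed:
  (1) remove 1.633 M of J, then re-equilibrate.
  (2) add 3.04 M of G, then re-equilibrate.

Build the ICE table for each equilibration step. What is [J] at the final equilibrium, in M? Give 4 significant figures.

[J]_eq = 7.732 M

Q₀ = 0.1329 vs Keq = 0.1161 ⇒ Q>K, reverse
Step 1:
                    G           J
  init          7.776       8.037
  Δ            0.4317     -0.2158
  eq            8.208       7.821
  solve Keq expr → x = -0.2158; check Q = 0.1161
Then remove 1.633 M of J.
Step 2:
                    G           J
  init          8.208       6.188
  Δ           -0.7026      0.3513
  eq            7.505       6.539
  solve Keq expr → x = 0.3513; check Q = 0.1161
Then add 3.04 M of G.
Step 3:
                    G           J
  init          10.55       6.539
  Δ            -2.384       1.192
  eq            8.161       7.732
  solve Keq expr → x = 1.192; check Q = 0.1161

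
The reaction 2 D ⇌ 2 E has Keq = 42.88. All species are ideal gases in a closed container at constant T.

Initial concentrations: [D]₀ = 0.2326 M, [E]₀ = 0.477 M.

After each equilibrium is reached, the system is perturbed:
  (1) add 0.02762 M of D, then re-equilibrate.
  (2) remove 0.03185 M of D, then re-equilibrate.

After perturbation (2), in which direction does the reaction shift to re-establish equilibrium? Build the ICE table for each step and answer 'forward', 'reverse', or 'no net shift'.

Q₀ = 4.205 vs Keq = 42.88 ⇒ Q<K, forward
Step 1:
                  D         E
  Initial    0.2326     0.477
  Change    -0.1386    0.1386
  Equil     0.09401    0.6156
  solve Keq expr → x = 0.0693; check Q = 42.88
Then add 0.02762 M of D.
Step 2:
                  D         E
  Initial    0.1216    0.6156
  Change   -0.02396   0.02396
  Equil     0.09767    0.6396
  solve Keq expr → x = 0.01198; check Q = 42.88
Then remove 0.03185 M of D.
Step 3:
                  D         E
  Initial   0.06582    0.6396
  Change    0.02763  -0.02763
  Equil     0.09345    0.6119
  solve Keq expr → x = -0.01382; check Q = 42.88

Direction: reverse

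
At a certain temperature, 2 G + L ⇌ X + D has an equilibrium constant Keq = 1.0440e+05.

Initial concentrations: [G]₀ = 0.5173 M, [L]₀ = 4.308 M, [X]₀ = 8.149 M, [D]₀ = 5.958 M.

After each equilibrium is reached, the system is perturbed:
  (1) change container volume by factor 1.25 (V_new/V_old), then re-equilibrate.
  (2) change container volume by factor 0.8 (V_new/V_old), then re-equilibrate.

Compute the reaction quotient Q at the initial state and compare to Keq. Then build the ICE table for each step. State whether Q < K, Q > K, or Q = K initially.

Q₀ = 42.12 vs Keq = 1.0440e+05 ⇒ Q<K, forward
Step 1:
                   G          L          X          D
  init        0.5173      4.308      8.149      5.958
  Δ          -0.5062    -0.2531     0.2531     0.2531
  eq          0.0111      4.055      8.402      6.211
  solve Keq expr → x = 0.2531; check Q = 1.0440e+05
Then change container volume by factor 1.25 (V_new/V_old).
Step 2:
                   G          L          X          D
  init      0.008882      3.244      6.722      4.969
  Δ         0.001047 5.2335e-04 -5.2335e-04 -5.2335e-04
  eq        0.009929      3.244      6.721      4.968
  solve Keq expr → x = -5.2335e-04; check Q = 1.0440e+05
Then change container volume by factor 0.8 (V_new/V_old).
Step 3:
                   G          L          X          D
  init       0.01241      4.056      8.401       6.21
  Δ        -0.001308 -6.5419e-04 6.5419e-04 6.5419e-04
  eq          0.0111      4.055      8.402      6.211
  solve Keq expr → x = 6.5419e-04; check Q = 1.0440e+05

Q₀ = 42.12; Q < K (proceeds forward)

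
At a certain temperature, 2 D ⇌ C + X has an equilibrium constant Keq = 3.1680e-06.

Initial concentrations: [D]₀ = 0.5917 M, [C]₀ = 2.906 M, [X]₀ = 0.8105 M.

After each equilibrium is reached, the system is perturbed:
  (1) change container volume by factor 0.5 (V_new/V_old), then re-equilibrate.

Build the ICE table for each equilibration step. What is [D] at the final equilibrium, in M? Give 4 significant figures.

Q₀ = 6.727 vs Keq = 3.1680e-06 ⇒ Q>K, reverse
Step 1:
                   D          C          X
  init        0.5917      2.906     0.8105
  Δ            1.621    -0.8105    -0.8105
  eq           2.213      2.096 7.4018e-06
  solve Keq expr → x = -0.8105; check Q = 3.1680e-06
Then change container volume by factor 0.5 (V_new/V_old).
Step 2:
                   D          C          X
  init         4.425      4.191 1.4804e-05
  Δ                0          0          0
  eq           4.425      4.191 1.4804e-05
  solve Keq expr → x = 0; check Q = 3.1680e-06

[D]_eq = 4.425 M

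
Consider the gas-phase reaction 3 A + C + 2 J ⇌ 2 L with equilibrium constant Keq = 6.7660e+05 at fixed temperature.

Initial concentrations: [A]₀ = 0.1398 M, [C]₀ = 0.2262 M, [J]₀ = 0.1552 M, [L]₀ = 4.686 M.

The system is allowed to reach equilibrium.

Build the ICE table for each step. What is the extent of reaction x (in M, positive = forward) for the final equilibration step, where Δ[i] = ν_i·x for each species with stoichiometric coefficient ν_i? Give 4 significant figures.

Q₀ = 1.4751e+06 vs Keq = 6.7660e+05 ⇒ Q>K, reverse
Step 1:
                   A          C          J          L
  init        0.1398     0.2262     0.1552      4.686
  Δ           0.0264   0.008799     0.0176    -0.0176
  eq          0.1662      0.235     0.1728      4.668
  solve Keq expr → x = -0.008799; check Q = 6.7660e+05

x = -0.008799 M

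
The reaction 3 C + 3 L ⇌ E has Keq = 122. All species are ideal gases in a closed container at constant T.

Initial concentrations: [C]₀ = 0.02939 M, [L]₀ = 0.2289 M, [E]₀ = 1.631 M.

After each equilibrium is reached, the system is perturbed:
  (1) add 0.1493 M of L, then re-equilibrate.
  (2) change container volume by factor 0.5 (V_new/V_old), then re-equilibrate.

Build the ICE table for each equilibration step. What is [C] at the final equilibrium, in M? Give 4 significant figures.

[C]_eq = 0.2979 M

Q₀ = 5.3570e+06 vs Keq = 122 ⇒ Q>K, reverse
Step 1:
                   C          L          E
  I          0.02939     0.2289      1.631
  C           0.3621     0.3621    -0.1207
  E           0.3915      0.591       1.51
  solve Keq expr → x = -0.1207; check Q = 122
Then add 0.1493 M of L.
Step 2:
                   C          L          E
  I           0.3915     0.7403       1.51
  C         -0.05336   -0.05336    0.01779
  E           0.3381     0.6869      1.528
  solve Keq expr → x = 0.01779; check Q = 122
Then change container volume by factor 0.5 (V_new/V_old).
Step 3:
                   C          L          E
  I           0.6762      1.374      3.056
  C          -0.3783    -0.3783     0.1261
  E           0.2979     0.9955      3.182
  solve Keq expr → x = 0.1261; check Q = 122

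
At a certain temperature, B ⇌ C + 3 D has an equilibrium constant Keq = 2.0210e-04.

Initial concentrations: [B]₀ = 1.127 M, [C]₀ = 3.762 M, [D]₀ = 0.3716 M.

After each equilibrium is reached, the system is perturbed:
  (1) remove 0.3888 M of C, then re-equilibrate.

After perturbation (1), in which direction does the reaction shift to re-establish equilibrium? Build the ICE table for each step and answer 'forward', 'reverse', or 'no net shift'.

Direction: forward

Q₀ = 0.1713 vs Keq = 2.0210e-04 ⇒ Q>K, reverse
Step 1:
                    B           C           D
  I             1.127       3.762      0.3716
  C            0.1102     -0.1102     -0.3307
  E             1.237       3.652     0.04091
  solve Keq expr → x = -0.1102; check Q = 2.0210e-04
Then remove 0.3888 M of C.
Step 2:
                    B           C           D
  I             1.237       3.263     0.04091
  C       -5.1872e-04  5.1872e-04    0.001556
  E             1.237       3.263     0.04247
  solve Keq expr → x = 5.1872e-04; check Q = 2.0210e-04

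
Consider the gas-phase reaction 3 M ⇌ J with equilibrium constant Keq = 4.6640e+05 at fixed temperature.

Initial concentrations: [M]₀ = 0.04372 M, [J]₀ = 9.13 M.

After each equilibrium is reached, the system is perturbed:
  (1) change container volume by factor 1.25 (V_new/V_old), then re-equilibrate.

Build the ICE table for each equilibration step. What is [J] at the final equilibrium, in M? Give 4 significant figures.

Q₀ = 1.0925e+05 vs Keq = 4.6640e+05 ⇒ Q<K, forward
Step 1:
                  M         J
  I         0.04372      9.13
  C        -0.01676  0.005588
  E         0.02696     9.136
  solve Keq expr → x = 0.005588; check Q = 4.6640e+05
Then change container volume by factor 1.25 (V_new/V_old).
Step 2:
                  M         J
  I         0.02156     7.308
  C        0.003458 -0.001153
  E         0.02502     7.307
  solve Keq expr → x = -0.001153; check Q = 4.6640e+05

[J]_eq = 7.307 M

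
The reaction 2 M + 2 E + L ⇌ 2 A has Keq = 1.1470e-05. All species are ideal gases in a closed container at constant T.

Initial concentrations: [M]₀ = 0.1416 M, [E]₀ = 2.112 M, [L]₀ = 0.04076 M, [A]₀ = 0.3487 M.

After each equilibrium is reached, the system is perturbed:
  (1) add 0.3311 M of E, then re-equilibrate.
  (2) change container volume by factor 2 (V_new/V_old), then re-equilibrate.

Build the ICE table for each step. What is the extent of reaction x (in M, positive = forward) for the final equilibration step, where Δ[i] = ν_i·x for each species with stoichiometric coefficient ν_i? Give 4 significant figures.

x = -3.4392e-04 M

Q₀ = 33.35 vs Keq = 1.1470e-05 ⇒ Q>K, reverse
Step 1:
                  M         E         L         A
  Initial    0.1416     2.112   0.04076    0.3487
  Change     0.3468    0.3468    0.1734   -0.3468
  Equil      0.4884     2.459    0.2142  0.001882
  solve Keq expr → x = -0.1734; check Q = 1.1470e-05
Then add 0.3311 M of E.
Step 2:
                  M         E         L         A
  Initial    0.4884      2.79    0.2142  0.001882
  Change  -2.5154e-04 -2.5154e-04 -1.2577e-04 2.5154e-04
  Equil      0.4882      2.79     0.214  0.002134
  solve Keq expr → x = 1.2577e-04; check Q = 1.1470e-05
Then change container volume by factor 2 (V_new/V_old).
Step 3:
                  M         E         L         A
  Initial    0.2441     1.395     0.107  0.001067
  Change  6.8783e-04 6.8783e-04 3.4392e-04 -6.8783e-04
  Equil      0.2448     1.396    0.1074 3.7906e-04
  solve Keq expr → x = -3.4392e-04; check Q = 1.1470e-05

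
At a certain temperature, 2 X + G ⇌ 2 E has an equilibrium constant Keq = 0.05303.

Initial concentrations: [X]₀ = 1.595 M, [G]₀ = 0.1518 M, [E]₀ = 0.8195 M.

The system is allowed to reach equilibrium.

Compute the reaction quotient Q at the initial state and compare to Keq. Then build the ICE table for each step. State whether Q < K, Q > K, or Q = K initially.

Q₀ = 1.739 vs Keq = 0.05303 ⇒ Q>K, reverse
Step 1:
                    X           G           E
  init          1.595      0.1518      0.8195
  Δ            0.5102      0.2551     -0.5102
  eq            2.105      0.4069      0.3093
  solve Keq expr → x = -0.2551; check Q = 0.05303

Q₀ = 1.739; Q > K (proceeds reverse)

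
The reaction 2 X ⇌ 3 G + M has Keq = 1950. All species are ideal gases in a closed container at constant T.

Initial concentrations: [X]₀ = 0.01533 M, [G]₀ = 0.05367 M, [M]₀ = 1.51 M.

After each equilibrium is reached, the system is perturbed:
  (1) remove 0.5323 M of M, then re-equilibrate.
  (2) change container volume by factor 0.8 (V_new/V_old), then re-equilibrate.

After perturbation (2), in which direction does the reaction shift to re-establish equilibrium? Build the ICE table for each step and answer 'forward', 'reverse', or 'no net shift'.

Q₀ = 0.9933 vs Keq = 1950 ⇒ Q<K, forward
Step 1:
                    X           G           M
  Initial     0.01533     0.05367        1.51
  Change     -0.01475     0.02212    0.007374
  Equil    5.8205e-04     0.07579       1.517
  solve Keq expr → x = 0.007374; check Q = 1950
Then remove 0.5323 M of M.
Step 2:
                    X           G           M
  Initial  5.8205e-04     0.07579      0.9851
  Change  -1.1151e-04  1.6727e-04  5.5755e-05
  Equil    4.7054e-04     0.07596      0.9851
  solve Keq expr → x = 5.5755e-05; check Q = 1950
Then change container volume by factor 0.8 (V_new/V_old).
Step 3:
                    X           G           M
  Initial  5.8818e-04     0.09495       1.231
  Change   1.4451e-04 -2.1676e-04 -7.2254e-05
  Equil    7.3269e-04     0.09473       1.231
  solve Keq expr → x = -7.2254e-05; check Q = 1950

Direction: reverse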